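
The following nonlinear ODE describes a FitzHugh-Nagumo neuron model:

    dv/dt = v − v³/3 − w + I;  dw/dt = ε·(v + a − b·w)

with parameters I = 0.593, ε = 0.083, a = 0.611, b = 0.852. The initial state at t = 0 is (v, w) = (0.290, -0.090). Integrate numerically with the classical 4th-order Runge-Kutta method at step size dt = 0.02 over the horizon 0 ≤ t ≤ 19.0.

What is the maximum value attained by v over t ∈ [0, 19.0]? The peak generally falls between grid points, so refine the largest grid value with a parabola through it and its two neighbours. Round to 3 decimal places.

t=0.000: state=(0.290, -0.090)
step 1 (dt=0.02): k1=(0.965, 0.081), k2=(0.973, 0.082), k3=(0.973, 0.082), k4=(0.981, 0.083); state += dt/6·(k1+2k2+2k3+k4)
t=0.020: state=(0.309, -0.088)
t=0.040: state=(0.329, -0.087)
t=0.060: state=(0.349, -0.085)
continuing one RK4 step at a time; state shown every 50 steps (Δt=1):
t=1.000: state=(1.461, 0.035)
t=2.000: state=(1.874, 0.222)
t=3.000: state=(1.846, 0.406)
t=4.000: state=(1.777, 0.572)
t=5.000: state=(1.704, 0.721)
t=6.000: state=(1.630, 0.855)
t=7.000: state=(1.554, 0.973)
t=8.000: state=(1.476, 1.077)
t=9.000: state=(1.395, 1.167)
t=10.000: state=(1.308, 1.245)
t=11.000: state=(1.214, 1.310)
t=12.000: state=(1.108, 1.362)
t=13.000: state=(0.980, 1.402)
t=14.000: state=(0.813, 1.427)
t=15.000: state=(0.551, 1.434)
t=16.000: state=(0.024, 1.411)
t=17.000: state=(-1.159, 1.322)
t=18.000: state=(-1.900, 1.149)
t=19.000: state=(-1.914, 0.966)
largest grid value and its neighbours: v(2.180)=1.87871, v(2.200)=1.87877, v(2.220)=1.87876
parabola through these three points peaks at t≈2.207 with v≈1.87878

max v = 1.879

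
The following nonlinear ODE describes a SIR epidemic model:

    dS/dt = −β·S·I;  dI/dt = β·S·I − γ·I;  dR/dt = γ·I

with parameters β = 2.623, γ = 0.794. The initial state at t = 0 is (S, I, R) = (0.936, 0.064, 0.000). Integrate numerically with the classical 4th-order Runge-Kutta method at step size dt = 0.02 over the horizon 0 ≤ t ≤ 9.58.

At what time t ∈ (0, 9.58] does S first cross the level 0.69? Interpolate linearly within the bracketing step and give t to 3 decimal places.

t=0.000: state=(0.936, 0.064, 0.000)
step 1 (dt=0.02): k1=(-0.157, 0.106, 0.051), k2=(-0.159, 0.108, 0.052), k3=(-0.160, 0.108, 0.052), k4=(-0.162, 0.109, 0.053); state += dt/6·(k1+2k2+2k3+k4)
t=0.020: state=(0.933, 0.066, 0.001)
t=0.040: state=(0.930, 0.068, 0.002)
t=0.060: state=(0.926, 0.071, 0.003)
continuing one RK4 step at a time; state shown every 25 steps (Δt=0.5):
t=0.500: state=(0.824, 0.138, 0.039)
t=0.880: state=(0.691, 0.217, 0.092)
next step: t=0.900: state=(0.683, 0.221, 0.095) — S has crossed 0.69
linear interpolation between t=0.880 (0.69118) and t=0.900 (0.68328) → t≈0.883

t = 0.883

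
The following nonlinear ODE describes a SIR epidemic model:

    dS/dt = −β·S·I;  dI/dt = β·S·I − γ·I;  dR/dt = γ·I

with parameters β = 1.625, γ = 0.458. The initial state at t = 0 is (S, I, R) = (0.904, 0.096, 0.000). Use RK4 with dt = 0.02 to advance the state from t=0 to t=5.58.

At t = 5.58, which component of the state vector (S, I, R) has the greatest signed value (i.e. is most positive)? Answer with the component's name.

t=0.000: state=(0.904, 0.096, 0.000)
step 1 (dt=0.02): k1=(-0.141, 0.097, 0.044), k2=(-0.142, 0.098, 0.044), k3=(-0.142, 0.098, 0.044), k4=(-0.143, 0.099, 0.045); state += dt/6·(k1+2k2+2k3+k4)
t=0.020: state=(0.901, 0.098, 0.001)
t=0.040: state=(0.898, 0.100, 0.002)
t=0.060: state=(0.895, 0.102, 0.003)
continuing one RK4 step at a time; state shown every 10 steps (Δt=0.2):
t=0.200: state=(0.873, 0.117, 0.010)
t=0.400: state=(0.838, 0.141, 0.022)
t=0.600: state=(0.797, 0.168, 0.036)
t=0.800: state=(0.751, 0.197, 0.052)
t=1.000: state=(0.701, 0.227, 0.072)
t=1.200: state=(0.648, 0.258, 0.094)
t=1.400: state=(0.593, 0.288, 0.119)
t=1.600: state=(0.537, 0.316, 0.147)
t=1.800: state=(0.483, 0.340, 0.177)
t=2.000: state=(0.431, 0.360, 0.209)
t=2.200: state=(0.382, 0.375, 0.243)
t=2.400: state=(0.338, 0.385, 0.278)
t=2.600: state=(0.298, 0.389, 0.313)
t=2.800: state=(0.262, 0.389, 0.349)
t=3.000: state=(0.231, 0.385, 0.384)
t=3.200: state=(0.204, 0.377, 0.419)
t=3.400: state=(0.181, 0.366, 0.453)
t=3.600: state=(0.161, 0.353, 0.486)
t=3.800: state=(0.144, 0.338, 0.518)
t=4.000: state=(0.129, 0.323, 0.548)
t=4.200: state=(0.117, 0.306, 0.577)
t=4.400: state=(0.106, 0.290, 0.604)
t=4.600: state=(0.097, 0.273, 0.630)
t=4.800: state=(0.089, 0.257, 0.654)
t=5.000: state=(0.082, 0.241, 0.677)
t=5.200: state=(0.076, 0.226, 0.698)
t=5.400: state=(0.071, 0.211, 0.718)
t=5.580: state=(0.067, 0.198, 0.735)
compare at T: S=0.067, I=0.198, R=0.735

largest component: R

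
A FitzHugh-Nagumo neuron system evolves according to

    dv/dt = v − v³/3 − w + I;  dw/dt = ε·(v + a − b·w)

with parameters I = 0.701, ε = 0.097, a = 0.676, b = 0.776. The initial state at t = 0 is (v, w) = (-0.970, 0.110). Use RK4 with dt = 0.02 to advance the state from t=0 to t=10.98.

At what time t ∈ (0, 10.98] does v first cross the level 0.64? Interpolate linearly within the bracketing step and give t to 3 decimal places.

t = 8.971

t=0.000: state=(-0.970, 0.110)
step 1 (dt=0.02): k1=(-0.075, -0.037), k2=(-0.074, -0.037), k3=(-0.074, -0.037), k4=(-0.074, -0.037); state += dt/6·(k1+2k2+2k3+k4)
t=0.020: state=(-0.971, 0.109)
t=0.040: state=(-0.973, 0.109)
t=0.060: state=(-0.974, 0.108)
continuing one RK4 step at a time; state shown every 25 steps (Δt=0.5):
t=0.500: state=(-1.003, 0.091)
t=1.000: state=(-1.026, 0.072)
t=1.500: state=(-1.040, 0.052)
t=2.000: state=(-1.043, 0.033)
t=2.500: state=(-1.036, 0.014)
t=3.000: state=(-1.021, -0.003)
t=3.500: state=(-0.998, -0.019)
t=4.000: state=(-0.968, -0.033)
t=4.500: state=(-0.930, -0.045)
t=5.000: state=(-0.884, -0.054)
t=5.500: state=(-0.828, -0.061)
t=6.000: state=(-0.759, -0.064)
t=6.500: state=(-0.674, -0.064)
t=7.000: state=(-0.563, -0.059)
t=7.500: state=(-0.411, -0.048)
t=8.000: state=(-0.189, -0.028)
t=8.500: state=(0.154, 0.003)
t=8.960: state=(0.626, 0.050)
next step: t=8.980: state=(0.651, 0.052) — v has crossed 0.64
linear interpolation between t=8.960 (0.62649) and t=8.980 (0.65053) → t≈8.971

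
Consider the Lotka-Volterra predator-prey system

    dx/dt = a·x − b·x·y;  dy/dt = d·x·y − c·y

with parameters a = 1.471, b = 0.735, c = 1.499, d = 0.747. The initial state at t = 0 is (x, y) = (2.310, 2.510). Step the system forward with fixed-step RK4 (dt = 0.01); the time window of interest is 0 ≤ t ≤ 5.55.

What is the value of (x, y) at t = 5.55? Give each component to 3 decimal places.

(x, y) = (1.510, 2.080)

t=0.000: state=(2.310, 2.510)
step 1 (dt=0.01): k1=(-0.864, 0.569), k2=(-0.867, 0.561), k3=(-0.867, 0.561), k4=(-0.870, 0.554); state += dt/6·(k1+2k2+2k3+k4)
t=0.010: state=(2.301, 2.516)
t=0.020: state=(2.293, 2.521)
t=0.030: state=(2.284, 2.526)
continuing one RK4 step at a time; state shown every 20 steps (Δt=0.2):
t=0.200: state=(2.129, 2.591)
t=0.400: state=(1.949, 2.604)
t=0.600: state=(1.789, 2.550)
t=0.800: state=(1.663, 2.444)
t=1.000: state=(1.574, 2.305)
t=1.200: state=(1.522, 2.151)
t=1.400: state=(1.506, 1.998)
t=1.600: state=(1.523, 1.855)
t=1.800: state=(1.570, 1.731)
t=2.000: state=(1.647, 1.631)
t=2.200: state=(1.749, 1.557)
t=2.400: state=(1.874, 1.512)
t=2.600: state=(2.017, 1.498)
t=2.800: state=(2.169, 1.517)
t=3.000: state=(2.321, 1.572)
t=3.200: state=(2.457, 1.665)
t=3.400: state=(2.558, 1.795)
t=3.600: state=(2.606, 1.958)
t=3.800: state=(2.588, 2.140)
t=4.000: state=(2.502, 2.321)
t=4.200: state=(2.359, 2.475)
t=4.400: state=(2.183, 2.575)
t=4.600: state=(2.000, 2.607)
t=4.800: state=(1.833, 2.571)
t=5.000: state=(1.696, 2.479)
t=5.200: state=(1.596, 2.348)
t=5.400: state=(1.533, 2.197)
t=5.550: state=(1.510, 2.080)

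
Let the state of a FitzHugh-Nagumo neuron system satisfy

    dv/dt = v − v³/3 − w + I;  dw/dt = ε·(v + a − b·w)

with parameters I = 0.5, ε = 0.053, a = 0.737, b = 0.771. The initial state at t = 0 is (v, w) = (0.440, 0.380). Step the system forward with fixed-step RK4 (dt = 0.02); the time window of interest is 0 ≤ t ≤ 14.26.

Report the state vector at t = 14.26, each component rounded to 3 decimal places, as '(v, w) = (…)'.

t=0.000: state=(0.440, 0.380)
step 1 (dt=0.02): k1=(0.532, 0.047), k2=(0.535, 0.047), k3=(0.535, 0.047), k4=(0.539, 0.047); state += dt/6·(k1+2k2+2k3+k4)
t=0.020: state=(0.451, 0.381)
t=0.040: state=(0.462, 0.382)
t=0.060: state=(0.473, 0.383)
continuing one RK4 step at a time; state shown every 25 steps (Δt=0.5):
t=0.500: state=(0.751, 0.407)
t=1.000: state=(1.115, 0.443)
t=1.500: state=(1.420, 0.487)
t=2.000: state=(1.590, 0.536)
t=2.500: state=(1.654, 0.587)
t=3.000: state=(1.664, 0.638)
t=3.500: state=(1.651, 0.688)
t=4.000: state=(1.629, 0.736)
t=4.500: state=(1.603, 0.783)
t=5.000: state=(1.576, 0.828)
t=5.500: state=(1.547, 0.872)
t=6.000: state=(1.517, 0.914)
t=6.500: state=(1.486, 0.954)
t=7.000: state=(1.455, 0.993)
t=7.500: state=(1.422, 1.030)
t=8.000: state=(1.388, 1.065)
t=8.500: state=(1.353, 1.099)
t=9.000: state=(1.317, 1.131)
t=9.500: state=(1.278, 1.161)
t=10.000: state=(1.237, 1.190)
t=10.500: state=(1.193, 1.217)
t=11.000: state=(1.146, 1.243)
t=11.500: state=(1.094, 1.266)
t=12.000: state=(1.037, 1.288)
t=12.500: state=(0.971, 1.308)
t=13.000: state=(0.893, 1.325)
t=13.500: state=(0.799, 1.340)
t=14.000: state=(0.678, 1.352)
t=14.260: state=(0.600, 1.356)

(v, w) = (0.600, 1.356)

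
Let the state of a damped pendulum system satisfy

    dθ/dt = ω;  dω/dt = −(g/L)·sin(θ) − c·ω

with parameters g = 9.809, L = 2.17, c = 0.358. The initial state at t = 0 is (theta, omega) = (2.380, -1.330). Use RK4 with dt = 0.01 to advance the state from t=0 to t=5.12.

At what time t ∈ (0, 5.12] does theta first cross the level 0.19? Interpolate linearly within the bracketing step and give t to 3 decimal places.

t = 0.835

t=0.000: state=(2.380, -1.330)
step 1 (dt=0.01): k1=(-1.330, -2.643), k2=(-1.343, -2.660), k3=(-1.343, -2.660), k4=(-1.357, -2.677); state += dt/6·(k1+2k2+2k3+k4)
t=0.010: state=(2.367, -1.357)
t=0.020: state=(2.353, -1.384)
t=0.030: state=(2.339, -1.411)
continuing one RK4 step at a time; state shown every 20 steps (Δt=0.2):
t=0.200: state=(2.057, -1.927)
t=0.400: state=(1.602, -2.628)
t=0.600: state=(1.009, -3.277)
t=0.800: state=(0.315, -3.577)
t=0.830: state=(0.207, -3.573)
next step: t=0.840: state=(0.172, -3.569) — theta has crossed 0.19
linear interpolation between t=0.830 (0.20730) and t=0.840 (0.17158) → t≈0.835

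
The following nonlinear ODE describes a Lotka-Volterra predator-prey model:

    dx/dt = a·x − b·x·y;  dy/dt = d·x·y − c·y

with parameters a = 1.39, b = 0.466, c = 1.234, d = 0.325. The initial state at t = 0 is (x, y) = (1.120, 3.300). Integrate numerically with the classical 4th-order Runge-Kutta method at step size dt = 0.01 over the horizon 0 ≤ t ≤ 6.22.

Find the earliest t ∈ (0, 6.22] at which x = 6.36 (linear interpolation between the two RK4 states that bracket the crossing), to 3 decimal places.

t = 2.557

t=0.000: state=(1.120, 3.300)
step 1 (dt=0.01): k1=(-0.166, -2.871), k2=(-0.158, -2.859), k3=(-0.158, -2.859), k4=(-0.150, -2.848); state += dt/6·(k1+2k2+2k3+k4)
t=0.010: state=(1.118, 3.271)
t=0.020: state=(1.117, 3.243)
t=0.030: state=(1.116, 3.215)
continuing one RK4 step at a time; state shown every 25 steps (Δt=0.25):
t=0.250: state=(1.122, 2.654)
t=0.500: state=(1.203, 2.141)
t=0.750: state=(1.359, 1.745)
t=1.000: state=(1.599, 1.444)
t=1.250: state=(1.939, 1.224)
t=1.500: state=(2.403, 1.071)
t=1.750: state=(3.020, 0.980)
t=2.000: state=(3.823, 0.949)
t=2.250: state=(4.838, 0.990)
t=2.500: state=(6.060, 1.131)
t=2.550: state=(6.324, 1.175)
next step: t=2.560: state=(6.377, 1.185) — x has crossed 6.36
linear interpolation between t=2.550 (6.32359) and t=2.560 (6.37693) → t≈2.557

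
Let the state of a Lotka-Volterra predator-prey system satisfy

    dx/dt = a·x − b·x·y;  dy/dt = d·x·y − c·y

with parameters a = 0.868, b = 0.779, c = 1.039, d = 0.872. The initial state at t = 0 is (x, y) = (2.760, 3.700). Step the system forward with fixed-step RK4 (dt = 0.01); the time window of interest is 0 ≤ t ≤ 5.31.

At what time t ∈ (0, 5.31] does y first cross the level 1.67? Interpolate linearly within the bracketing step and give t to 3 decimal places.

t = 1.742

t=0.000: state=(2.760, 3.700)
step 1 (dt=0.01): k1=(-5.559, 5.061), k2=(-5.557, 5.005), k3=(-5.557, 5.005), k4=(-5.553, 4.947); state += dt/6·(k1+2k2+2k3+k4)
t=0.010: state=(2.704, 3.750)
t=0.020: state=(2.649, 3.799)
t=0.030: state=(2.594, 3.847)
continuing one RK4 step at a time; state shown every 20 steps (Δt=0.2):
t=0.200: state=(1.729, 4.431)
t=0.400: state=(1.014, 4.549)
t=0.600: state=(0.606, 4.241)
t=0.800: state=(0.386, 3.750)
t=1.000: state=(0.267, 3.221)
t=1.200: state=(0.200, 2.724)
t=1.400: state=(0.161, 2.283)
t=1.600: state=(0.139, 1.904)
t=1.740: state=(0.129, 1.673)
next step: t=1.750: state=(0.128, 1.658) — y has crossed 1.67
linear interpolation between t=1.740 (1.67297) and t=1.750 (1.65754) → t≈1.742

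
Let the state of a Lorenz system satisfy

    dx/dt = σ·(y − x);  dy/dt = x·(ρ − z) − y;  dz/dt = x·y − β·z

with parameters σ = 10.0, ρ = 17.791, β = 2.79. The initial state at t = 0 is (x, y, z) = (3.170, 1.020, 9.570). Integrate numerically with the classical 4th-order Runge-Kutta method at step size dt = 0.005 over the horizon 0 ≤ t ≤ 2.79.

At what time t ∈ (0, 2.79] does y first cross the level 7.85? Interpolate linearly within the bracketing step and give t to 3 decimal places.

t = 0.242

t=0.000: state=(3.170, 1.020, 9.570)
step 1 (dt=0.005): k1=(-21.500, 25.041, -23.467), k2=(-20.336, 24.719, -23.163), k3=(-20.374, 24.741, -23.164), k4=(-19.244, 24.435, -22.868); state += dt/6·(k1+2k2+2k3+k4)
t=0.005: state=(3.068, 1.144, 9.454)
t=0.010: state=(2.977, 1.264, 9.341)
t=0.015: state=(2.897, 1.383, 9.231)
continuing one RK4 step at a time; state shown every 20 steps (Δt=0.1):
t=0.100: state=(2.645, 3.269, 7.748)
t=0.200: state=(4.039, 6.178, 7.218)
t=0.240: state=(5.017, 7.773, 7.652)
next step: t=0.245: state=(5.157, 7.990, 7.745) — y has crossed 7.85
linear interpolation between t=0.240 (7.77297) and t=0.245 (7.99027) → t≈0.242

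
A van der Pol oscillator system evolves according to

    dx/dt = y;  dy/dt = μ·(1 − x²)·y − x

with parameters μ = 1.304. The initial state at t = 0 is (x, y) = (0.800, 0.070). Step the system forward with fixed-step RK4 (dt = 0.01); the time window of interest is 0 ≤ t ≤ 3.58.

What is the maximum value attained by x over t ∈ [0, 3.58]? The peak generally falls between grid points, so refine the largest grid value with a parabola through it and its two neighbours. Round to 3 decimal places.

max x = 0.803

t=0.000: state=(0.800, 0.070)
step 1 (dt=0.01): k1=(0.070, -0.767), k2=(0.066, -0.769), k3=(0.066, -0.769), k4=(0.062, -0.771); state += dt/6·(k1+2k2+2k3+k4)
t=0.010: state=(0.801, 0.062)
t=0.020: state=(0.801, 0.055)
t=0.030: state=(0.802, 0.047)
continuing one RK4 step at a time; state shown every 20 steps (Δt=0.2):
t=0.200: state=(0.798, -0.091)
t=0.400: state=(0.763, -0.266)
t=0.600: state=(0.691, -0.456)
t=0.800: state=(0.579, -0.671)
t=1.000: state=(0.420, -0.927)
t=1.200: state=(0.204, -1.243)
t=1.400: state=(-0.082, -1.626)
t=1.600: state=(-0.447, -2.011)
t=1.800: state=(-0.873, -2.185)
t=2.000: state=(-1.288, -1.870)
t=2.200: state=(-1.593, -1.149)
t=2.400: state=(-1.749, -0.447)
t=2.600: state=(-1.788, 0.017)
t=2.800: state=(-1.756, 0.282)
t=3.000: state=(-1.682, 0.439)
t=3.200: state=(-1.583, 0.550)
t=3.400: state=(-1.463, 0.649)
t=3.580: state=(-1.338, 0.744)
largest grid value and its neighbours: x(0.080)=0.80311, x(0.090)=0.80314, x(0.100)=0.80309
parabola through these three points peaks at t≈0.089 with x≈0.80314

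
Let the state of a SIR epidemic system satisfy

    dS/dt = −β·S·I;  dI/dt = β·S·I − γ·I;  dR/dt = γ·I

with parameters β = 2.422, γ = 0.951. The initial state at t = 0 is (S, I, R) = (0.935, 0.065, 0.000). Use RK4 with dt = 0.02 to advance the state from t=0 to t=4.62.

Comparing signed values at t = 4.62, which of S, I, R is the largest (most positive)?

t=0.000: state=(0.935, 0.065, 0.000)
step 1 (dt=0.02): k1=(-0.147, 0.085, 0.062), k2=(-0.149, 0.086, 0.063), k3=(-0.149, 0.086, 0.063), k4=(-0.151, 0.087, 0.063); state += dt/6·(k1+2k2+2k3+k4)
t=0.020: state=(0.932, 0.067, 0.001)
t=0.040: state=(0.929, 0.068, 0.003)
t=0.060: state=(0.926, 0.070, 0.004)
continuing one RK4 step at a time; state shown every 10 steps (Δt=0.2):
t=0.200: state=(0.902, 0.084, 0.014)
t=0.400: state=(0.862, 0.106, 0.032)
t=0.600: state=(0.813, 0.132, 0.055)
t=0.800: state=(0.758, 0.160, 0.082)
t=1.000: state=(0.697, 0.188, 0.116)
t=1.200: state=(0.632, 0.214, 0.154)
t=1.400: state=(0.566, 0.237, 0.197)
t=1.600: state=(0.503, 0.254, 0.243)
t=1.800: state=(0.444, 0.264, 0.293)
t=2.000: state=(0.390, 0.267, 0.343)
t=2.200: state=(0.343, 0.263, 0.394)
t=2.400: state=(0.302, 0.254, 0.443)
t=2.600: state=(0.268, 0.241, 0.490)
t=2.800: state=(0.239, 0.226, 0.535)
t=3.000: state=(0.216, 0.208, 0.576)
t=3.200: state=(0.196, 0.190, 0.614)
t=3.400: state=(0.179, 0.172, 0.648)
t=3.600: state=(0.166, 0.155, 0.680)
t=3.800: state=(0.154, 0.138, 0.707)
t=4.000: state=(0.145, 0.123, 0.732)
t=4.200: state=(0.137, 0.109, 0.754)
t=4.400: state=(0.130, 0.096, 0.774)
t=4.600: state=(0.125, 0.084, 0.791)
t=4.620: state=(0.124, 0.083, 0.792)
compare at T: S=0.124, I=0.083, R=0.792

largest component: R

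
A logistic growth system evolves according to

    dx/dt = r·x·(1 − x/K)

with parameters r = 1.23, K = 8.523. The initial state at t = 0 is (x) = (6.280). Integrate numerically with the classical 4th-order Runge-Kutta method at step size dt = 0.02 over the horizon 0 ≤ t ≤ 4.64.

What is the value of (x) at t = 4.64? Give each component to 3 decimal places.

t=0.000: state=(6.280)
step 1 (dt=0.02): k1=(2.033), k2=(2.021), k3=(2.021), k4=(2.009); state += dt/6·(k1+2k2+2k3+k4)
t=0.020: state=(6.320)
t=0.040: state=(6.360)
t=0.060: state=(6.400)
continuing one RK4 step at a time; state shown every 10 steps (Δt=0.2):
t=0.200: state=(6.662)
t=0.400: state=(6.995)
t=0.600: state=(7.280)
t=0.800: state=(7.519)
t=1.000: state=(7.717)
t=1.200: state=(7.880)
t=1.400: state=(8.012)
t=1.600: state=(8.118)
t=1.800: state=(8.203)
t=2.000: state=(8.271)
t=2.200: state=(8.324)
t=2.400: state=(8.367)
t=2.600: state=(8.400)
t=2.800: state=(8.427)
t=3.000: state=(8.448)
t=3.200: state=(8.464)
t=3.400: state=(8.477)
t=3.600: state=(8.487)
t=3.800: state=(8.495)
t=4.000: state=(8.501)
t=4.200: state=(8.506)
t=4.400: state=(8.509)
t=4.600: state=(8.512)
t=4.640: state=(8.513)

(x) = (8.513)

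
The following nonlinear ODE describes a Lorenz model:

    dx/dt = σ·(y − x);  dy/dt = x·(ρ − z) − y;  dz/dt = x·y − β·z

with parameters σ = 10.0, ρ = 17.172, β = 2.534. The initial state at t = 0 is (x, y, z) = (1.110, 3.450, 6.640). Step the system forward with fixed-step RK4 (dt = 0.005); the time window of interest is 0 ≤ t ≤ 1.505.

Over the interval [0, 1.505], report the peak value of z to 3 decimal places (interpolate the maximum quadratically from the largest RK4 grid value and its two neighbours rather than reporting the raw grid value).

max z = 24.246

t=0.000: state=(1.110, 3.450, 6.640)
step 1 (dt=0.005): k1=(23.400, 8.241, -12.996), k2=(23.021, 8.874, -12.688), k3=(23.046, 8.862, -12.691), k4=(22.691, 9.488, -12.384); state += dt/6·(k1+2k2+2k3+k4)
t=0.005: state=(1.225, 3.494, 6.577)
t=0.010: state=(1.337, 3.545, 6.516)
t=0.015: state=(1.446, 3.601, 6.459)
continuing one RK4 step at a time; state shown every 10 steps (Δt=0.05):
t=0.050: state=(2.163, 4.156, 6.146)
t=0.100: state=(3.196, 5.405, 6.018)
t=0.150: state=(4.426, 7.175, 6.429)
t=0.200: state=(5.968, 9.390, 7.693)
t=0.250: state=(7.815, 11.706, 10.221)
t=0.300: state=(9.724, 13.267, 14.233)
t=0.350: state=(11.110, 12.849, 19.081)
t=0.400: state=(11.254, 9.997, 22.952)
t=0.450: state=(9.917, 6.040, 24.245)
t=0.500: state=(7.669, 2.863, 23.167)
t=0.550: state=(5.366, 1.140, 20.994)
t=0.600: state=(3.542, 0.502, 18.654)
t=0.650: state=(2.316, 0.415, 16.492)
t=0.700: state=(1.592, 0.545, 14.571)
t=0.750: state=(1.222, 0.749, 12.879)
t=0.800: state=(1.087, 0.993, 11.393)
t=0.850: state=(1.110, 1.286, 10.095)
t=0.900: state=(1.256, 1.663, 8.975)
t=0.950: state=(1.519, 2.167, 8.031)
t=1.000: state=(1.913, 2.856, 7.277)
t=1.050: state=(2.476, 3.801, 6.753)
t=1.100: state=(3.258, 5.083, 6.546)
t=1.150: state=(4.321, 6.770, 6.822)
t=1.200: state=(5.717, 8.848, 7.856)
t=1.250: state=(7.425, 11.067, 10.017)
t=1.300: state=(9.249, 12.735, 13.552)
t=1.350: state=(10.698, 12.767, 18.042)
t=1.400: state=(11.105, 10.532, 21.998)
t=1.450: state=(10.125, 6.917, 23.785)
t=1.500: state=(8.136, 3.674, 23.205)
t=1.505: state=(7.912, 3.417, 23.054)
largest grid value and its neighbours: z(0.445)=24.24017, z(0.450)=24.24501, z(0.455)=24.22522
parabola through these three points peaks at t≈0.448 with z≈24.24615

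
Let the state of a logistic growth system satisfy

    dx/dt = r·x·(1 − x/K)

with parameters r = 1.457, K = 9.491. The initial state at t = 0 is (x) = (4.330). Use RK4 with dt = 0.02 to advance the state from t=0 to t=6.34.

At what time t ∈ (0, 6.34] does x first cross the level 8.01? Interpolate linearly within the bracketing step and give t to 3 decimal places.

t=0.000: state=(4.330)
step 1 (dt=0.02): k1=(3.431), k2=(3.435), k3=(3.435), k4=(3.439); state += dt/6·(k1+2k2+2k3+k4)
t=0.020: state=(4.399)
t=0.040: state=(4.468)
t=0.060: state=(4.536)
continuing one RK4 step at a time; state shown every 25 steps (Δt=0.5):
t=0.500: state=(6.025)
t=1.000: state=(7.429)
t=1.260: state=(7.975)
next step: t=1.280: state=(8.012) — x has crossed 8.01
linear interpolation between t=1.260 (7.97503) and t=1.280 (8.01178) → t≈1.279

t = 1.279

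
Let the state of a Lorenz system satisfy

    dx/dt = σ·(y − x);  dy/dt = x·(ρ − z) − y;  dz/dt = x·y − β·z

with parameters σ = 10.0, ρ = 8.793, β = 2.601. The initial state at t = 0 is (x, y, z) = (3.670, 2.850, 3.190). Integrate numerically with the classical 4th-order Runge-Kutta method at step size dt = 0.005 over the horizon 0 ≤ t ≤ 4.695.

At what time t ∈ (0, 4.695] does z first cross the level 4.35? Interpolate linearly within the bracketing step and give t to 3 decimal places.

t = 0.173

t=0.000: state=(3.670, 2.850, 3.190)
step 1 (dt=0.005): k1=(-8.200, 17.713, 2.162), k2=(-7.552, 17.534, 2.251), k3=(-7.573, 17.543, 2.254), k4=(-6.944, 17.372, 2.344); state += dt/6·(k1+2k2+2k3+k4)
t=0.005: state=(3.632, 2.938, 3.201)
t=0.010: state=(3.600, 3.024, 3.213)
t=0.015: state=(3.574, 3.108, 3.227)
t=0.170: state=(4.379, 5.453, 4.313)
next step: t=0.175: state=(4.433, 5.523, 4.377) — z has crossed 4.35
linear interpolation between t=0.170 (4.31300) and t=0.175 (4.37740) → t≈0.173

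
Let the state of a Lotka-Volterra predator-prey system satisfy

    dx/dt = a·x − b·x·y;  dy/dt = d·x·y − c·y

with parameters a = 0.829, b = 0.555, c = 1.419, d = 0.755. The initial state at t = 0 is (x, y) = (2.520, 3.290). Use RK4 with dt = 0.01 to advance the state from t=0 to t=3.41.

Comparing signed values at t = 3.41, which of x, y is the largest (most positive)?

largest component: x

t=0.000: state=(2.520, 3.290)
step 1 (dt=0.01): k1=(-2.512, 1.591), k2=(-2.511, 1.564), k3=(-2.511, 1.564), k4=(-2.509, 1.536); state += dt/6·(k1+2k2+2k3+k4)
t=0.010: state=(2.495, 3.306)
t=0.020: state=(2.470, 3.321)
t=0.030: state=(2.445, 3.335)
continuing one RK4 step at a time; state shown every 20 steps (Δt=0.2):
t=0.200: state=(2.037, 3.492)
t=0.400: state=(1.631, 3.464)
t=0.600: state=(1.324, 3.256)
t=0.800: state=(1.107, 2.942)
t=1.000: state=(0.961, 2.588)
t=1.200: state=(0.868, 2.236)
t=1.400: state=(0.815, 1.911)
t=1.600: state=(0.790, 1.623)
t=1.800: state=(0.790, 1.377)
t=2.000: state=(0.810, 1.169)
t=2.200: state=(0.848, 0.998)
t=2.400: state=(0.903, 0.857)
t=2.600: state=(0.976, 0.744)
t=2.800: state=(1.066, 0.653)
t=3.000: state=(1.175, 0.582)
t=3.200: state=(1.304, 0.528)
t=3.400: state=(1.455, 0.490)
t=3.410: state=(1.463, 0.488)
compare at T: x=1.463, y=0.488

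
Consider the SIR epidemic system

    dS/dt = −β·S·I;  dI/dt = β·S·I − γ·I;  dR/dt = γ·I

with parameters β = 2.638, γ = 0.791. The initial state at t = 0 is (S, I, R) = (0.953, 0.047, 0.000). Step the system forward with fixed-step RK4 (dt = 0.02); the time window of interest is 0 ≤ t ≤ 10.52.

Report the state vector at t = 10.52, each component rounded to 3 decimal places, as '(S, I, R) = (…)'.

(S, I, R) = (0.039, 0.002, 0.959)

t=0.000: state=(0.953, 0.047, 0.000)
step 1 (dt=0.02): k1=(-0.118, 0.081, 0.037), k2=(-0.120, 0.082, 0.038), k3=(-0.120, 0.082, 0.038), k4=(-0.122, 0.084, 0.038); state += dt/6·(k1+2k2+2k3+k4)
t=0.020: state=(0.951, 0.049, 0.001)
t=0.040: state=(0.948, 0.050, 0.002)
t=0.060: state=(0.946, 0.052, 0.002)
continuing one RK4 step at a time; state shown every 25 steps (Δt=0.5):
t=0.500: state=(0.865, 0.106, 0.029)
t=1.000: state=(0.709, 0.203, 0.089)
t=1.500: state=(0.506, 0.304, 0.190)
t=2.000: state=(0.325, 0.352, 0.322)
t=2.500: state=(0.206, 0.335, 0.460)
t=3.000: state=(0.137, 0.281, 0.582)
t=3.500: state=(0.098, 0.220, 0.681)
t=4.000: state=(0.076, 0.166, 0.757)
t=4.500: state=(0.063, 0.123, 0.814)
t=5.000: state=(0.055, 0.089, 0.856)
t=5.500: state=(0.050, 0.064, 0.886)
t=6.000: state=(0.046, 0.046, 0.908)
t=6.500: state=(0.044, 0.033, 0.923)
t=7.000: state=(0.042, 0.024, 0.934)
t=7.500: state=(0.041, 0.017, 0.942)
t=8.000: state=(0.040, 0.012, 0.948)
t=8.500: state=(0.040, 0.008, 0.952)
t=9.000: state=(0.039, 0.006, 0.955)
t=9.500: state=(0.039, 0.004, 0.957)
t=10.000: state=(0.039, 0.003, 0.958)
t=10.500: state=(0.039, 0.002, 0.959)
t=10.520: state=(0.039, 0.002, 0.959)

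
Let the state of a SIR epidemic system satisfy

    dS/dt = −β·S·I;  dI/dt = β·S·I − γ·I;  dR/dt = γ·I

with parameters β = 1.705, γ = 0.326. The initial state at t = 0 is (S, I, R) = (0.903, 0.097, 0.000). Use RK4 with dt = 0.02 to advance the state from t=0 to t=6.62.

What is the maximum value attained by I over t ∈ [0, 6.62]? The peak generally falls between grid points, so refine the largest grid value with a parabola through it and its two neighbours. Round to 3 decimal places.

max I = 0.512

t=0.000: state=(0.903, 0.097, 0.000)
step 1 (dt=0.02): k1=(-0.149, 0.118, 0.032), k2=(-0.151, 0.119, 0.032), k3=(-0.151, 0.119, 0.032), k4=(-0.152, 0.120, 0.032); state += dt/6·(k1+2k2+2k3+k4)
t=0.020: state=(0.900, 0.099, 0.001)
t=0.040: state=(0.897, 0.102, 0.001)
t=0.060: state=(0.894, 0.104, 0.002)
continuing one RK4 step at a time; state shown every 25 steps (Δt=0.5):
t=0.500: state=(0.807, 0.171, 0.021)
t=1.000: state=(0.669, 0.274, 0.057)
t=1.500: state=(0.505, 0.384, 0.111)
t=2.000: state=(0.350, 0.469, 0.181)
t=2.500: state=(0.230, 0.509, 0.261)
t=3.000: state=(0.149, 0.506, 0.345)
t=3.500: state=(0.098, 0.477, 0.425)
t=4.000: state=(0.066, 0.434, 0.500)
t=4.500: state=(0.047, 0.387, 0.566)
t=5.000: state=(0.034, 0.340, 0.626)
t=5.500: state=(0.026, 0.296, 0.677)
t=6.000: state=(0.021, 0.257, 0.723)
t=6.500: state=(0.017, 0.222, 0.761)
t=6.620: state=(0.016, 0.214, 0.770)
largest grid value and its neighbours: I(2.700)=0.51197, I(2.720)=0.51197, I(2.740)=0.51192
parabola through these three points peaks at t≈2.712 with I≈0.51198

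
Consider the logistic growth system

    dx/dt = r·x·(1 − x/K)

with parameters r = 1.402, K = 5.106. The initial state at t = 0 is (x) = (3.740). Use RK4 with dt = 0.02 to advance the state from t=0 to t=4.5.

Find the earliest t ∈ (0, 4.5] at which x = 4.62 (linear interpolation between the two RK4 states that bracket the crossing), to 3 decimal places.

t = 0.888

t=0.000: state=(3.740)
step 1 (dt=0.02): k1=(1.403), k2=(1.394), k3=(1.394), k4=(1.384); state += dt/6·(k1+2k2+2k3+k4)
t=0.020: state=(3.768)
t=0.040: state=(3.795)
t=0.060: state=(3.823)
continuing one RK4 step at a time; state shown every 10 steps (Δt=0.2):
t=0.200: state=(4.002)
t=0.400: state=(4.225)
t=0.600: state=(4.411)
t=0.800: state=(4.563)
t=0.880: state=(4.615)
next step: t=0.900: state=(4.627) — x has crossed 4.62
linear interpolation between t=0.880 (4.61515) and t=0.900 (4.62745) → t≈0.888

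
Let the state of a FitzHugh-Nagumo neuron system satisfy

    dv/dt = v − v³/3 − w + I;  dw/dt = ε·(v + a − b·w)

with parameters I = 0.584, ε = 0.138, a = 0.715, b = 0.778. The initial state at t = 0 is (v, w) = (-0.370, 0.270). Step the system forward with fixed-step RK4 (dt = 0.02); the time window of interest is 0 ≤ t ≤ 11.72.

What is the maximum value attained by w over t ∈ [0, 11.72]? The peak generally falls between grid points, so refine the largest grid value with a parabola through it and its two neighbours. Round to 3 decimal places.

max w = 0.285

t=0.000: state=(-0.370, 0.270)
step 1 (dt=0.02): k1=(-0.039, 0.019), k2=(-0.040, 0.019), k3=(-0.040, 0.019), k4=(-0.040, 0.018); state += dt/6·(k1+2k2+2k3+k4)
t=0.020: state=(-0.371, 0.270)
t=0.040: state=(-0.372, 0.271)
t=0.060: state=(-0.372, 0.271)
continuing one RK4 step at a time; state shown every 25 steps (Δt=0.5):
t=0.500: state=(-0.397, 0.278)
t=1.000: state=(-0.442, 0.284)
t=1.500: state=(-0.512, 0.285)
t=2.000: state=(-0.612, 0.280)
t=2.500: state=(-0.743, 0.268)
t=3.000: state=(-0.898, 0.247)
t=3.500: state=(-1.054, 0.217)
t=4.000: state=(-1.186, 0.178)
t=4.500: state=(-1.275, 0.134)
t=5.000: state=(-1.322, 0.087)
t=5.500: state=(-1.335, 0.041)
t=6.000: state=(-1.325, -0.002)
t=6.500: state=(-1.300, -0.042)
t=7.000: state=(-1.267, -0.078)
t=7.500: state=(-1.228, -0.110)
t=8.000: state=(-1.184, -0.137)
t=8.500: state=(-1.137, -0.160)
t=9.000: state=(-1.087, -0.178)
t=9.500: state=(-1.034, -0.192)
t=10.000: state=(-0.976, -0.202)
t=10.500: state=(-0.914, -0.207)
t=11.000: state=(-0.844, -0.207)
t=11.500: state=(-0.765, -0.202)
t=11.720: state=(-0.727, -0.198)
largest grid value and its neighbours: w(1.360)=0.28508, w(1.380)=0.28509, w(1.400)=0.28508
parabola through these three points peaks at t≈1.383 with w≈0.28509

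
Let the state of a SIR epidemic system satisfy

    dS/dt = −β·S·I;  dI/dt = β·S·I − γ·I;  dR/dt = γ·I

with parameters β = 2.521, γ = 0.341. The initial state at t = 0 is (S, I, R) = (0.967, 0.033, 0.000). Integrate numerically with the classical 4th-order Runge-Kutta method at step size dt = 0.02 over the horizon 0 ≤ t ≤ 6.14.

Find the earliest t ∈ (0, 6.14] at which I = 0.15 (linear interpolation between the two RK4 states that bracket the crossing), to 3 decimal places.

t = 0.772

t=0.000: state=(0.967, 0.033, 0.000)
step 1 (dt=0.02): k1=(-0.080, 0.069, 0.011), k2=(-0.082, 0.071, 0.011), k3=(-0.082, 0.071, 0.011), k4=(-0.084, 0.072, 0.012); state += dt/6·(k1+2k2+2k3+k4)
t=0.020: state=(0.965, 0.034, 0.000)
t=0.040: state=(0.964, 0.036, 0.000)
t=0.060: state=(0.962, 0.037, 0.001)
continuing one RK4 step at a time; state shown every 10 steps (Δt=0.2):
t=0.200: state=(0.947, 0.050, 0.003)
t=0.400: state=(0.918, 0.075, 0.007)
t=0.600: state=(0.877, 0.110, 0.013)
t=0.760: state=(0.833, 0.147, 0.020)
next step: t=0.780: state=(0.827, 0.152, 0.021) — I has crossed 0.15
linear interpolation between t=0.760 (0.14685) and t=0.780 (0.15208) → t≈0.772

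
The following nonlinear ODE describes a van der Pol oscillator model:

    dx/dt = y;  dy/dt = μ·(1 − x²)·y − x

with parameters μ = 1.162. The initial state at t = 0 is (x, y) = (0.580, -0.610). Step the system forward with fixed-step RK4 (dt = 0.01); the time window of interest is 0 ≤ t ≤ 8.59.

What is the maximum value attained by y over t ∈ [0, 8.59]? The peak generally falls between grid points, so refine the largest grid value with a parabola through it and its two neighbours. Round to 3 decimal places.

t=0.000: state=(0.580, -0.610)
step 1 (dt=0.01): k1=(-0.610, -1.050), k2=(-0.615, -1.054), k3=(-0.615, -1.054), k4=(-0.621, -1.057); state += dt/6·(k1+2k2+2k3+k4)
t=0.010: state=(0.574, -0.621)
t=0.020: state=(0.568, -0.631)
t=0.030: state=(0.561, -0.642)
continuing one RK4 step at a time; state shown every 50 steps (Δt=0.5):
t=0.500: state=(0.125, -1.253)
t=1.000: state=(-0.695, -1.948)
t=1.500: state=(-1.536, -1.075)
t=2.000: state=(-1.728, 0.138)
t=2.500: state=(-1.532, 0.584)
t=3.000: state=(-1.162, 0.909)
t=3.500: state=(-0.579, 1.501)
t=4.000: state=(0.444, 2.639)
t=4.500: state=(1.701, 1.672)
t=5.000: state=(1.997, -0.125)
t=5.500: state=(1.813, -0.522)
t=6.000: state=(1.502, -0.722)
t=6.500: state=(1.072, -1.036)
t=7.000: state=(0.402, -1.746)
t=7.500: state=(-0.766, -2.837)
t=8.000: state=(-1.871, -1.057)
t=8.500: state=(-1.981, 0.279)
t=8.590: state=(-1.952, 0.360)
largest grid value and its neighbours: y(4.140)=2.81101, y(4.150)=2.81207, y(4.160)=2.81128
parabola through these three points peaks at t≈4.151 with y≈2.81208

max y = 2.812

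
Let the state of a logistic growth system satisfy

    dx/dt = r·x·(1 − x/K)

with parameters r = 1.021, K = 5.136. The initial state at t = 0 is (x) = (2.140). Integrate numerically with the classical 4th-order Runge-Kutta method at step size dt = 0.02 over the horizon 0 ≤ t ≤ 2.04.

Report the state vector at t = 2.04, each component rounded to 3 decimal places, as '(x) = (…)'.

(x) = (4.373)

t=0.000: state=(2.140)
step 1 (dt=0.02): k1=(1.275), k2=(1.277), k3=(1.277), k4=(1.279); state += dt/6·(k1+2k2+2k3+k4)
t=0.020: state=(2.166)
t=0.040: state=(2.191)
t=0.060: state=(2.217)
continuing one RK4 step at a time; state shown every 5 steps (Δt=0.1):
t=0.100: state=(2.268)
t=0.200: state=(2.398)
t=0.300: state=(2.529)
t=0.400: state=(2.660)
t=0.500: state=(2.791)
t=0.600: state=(2.920)
t=0.700: state=(3.048)
t=0.800: state=(3.173)
t=0.900: state=(3.295)
t=1.000: state=(3.414)
t=1.100: state=(3.529)
t=1.200: state=(3.640)
t=1.300: state=(3.745)
t=1.400: state=(3.847)
t=1.500: state=(3.943)
t=1.600: state=(4.034)
t=1.700: state=(4.119)
t=1.800: state=(4.200)
t=1.900: state=(4.276)
t=2.000: state=(4.346)
t=2.040: state=(4.373)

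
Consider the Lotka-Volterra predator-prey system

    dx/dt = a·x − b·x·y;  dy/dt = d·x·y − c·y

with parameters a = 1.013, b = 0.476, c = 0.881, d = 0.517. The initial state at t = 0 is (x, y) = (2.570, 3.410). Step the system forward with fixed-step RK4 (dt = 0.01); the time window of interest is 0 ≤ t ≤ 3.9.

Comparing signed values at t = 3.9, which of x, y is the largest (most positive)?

largest component: x

t=0.000: state=(2.570, 3.410)
step 1 (dt=0.01): k1=(-1.568, 1.527), k2=(-1.573, 1.516), k3=(-1.573, 1.516), k4=(-1.577, 1.506); state += dt/6·(k1+2k2+2k3+k4)
t=0.010: state=(2.554, 3.425)
t=0.020: state=(2.538, 3.440)
t=0.030: state=(2.523, 3.455)
continuing one RK4 step at a time; state shown every 20 steps (Δt=0.2):
t=0.200: state=(2.245, 3.668)
t=0.400: state=(1.924, 3.814)
t=0.600: state=(1.635, 3.843)
t=0.800: state=(1.393, 3.766)
t=1.000: state=(1.200, 3.609)
t=1.200: state=(1.052, 3.399)
t=1.400: state=(0.943, 3.158)
t=1.600: state=(0.865, 2.907)
t=1.800: state=(0.813, 2.658)
t=2.000: state=(0.782, 2.419)
t=2.200: state=(0.769, 2.197)
t=2.400: state=(0.771, 1.995)
t=2.600: state=(0.788, 1.813)
t=2.800: state=(0.818, 1.651)
t=3.000: state=(0.862, 1.510)
t=3.200: state=(0.920, 1.388)
t=3.400: state=(0.992, 1.285)
t=3.600: state=(1.080, 1.199)
t=3.800: state=(1.184, 1.130)
t=3.900: state=(1.242, 1.101)
compare at T: x=1.242, y=1.101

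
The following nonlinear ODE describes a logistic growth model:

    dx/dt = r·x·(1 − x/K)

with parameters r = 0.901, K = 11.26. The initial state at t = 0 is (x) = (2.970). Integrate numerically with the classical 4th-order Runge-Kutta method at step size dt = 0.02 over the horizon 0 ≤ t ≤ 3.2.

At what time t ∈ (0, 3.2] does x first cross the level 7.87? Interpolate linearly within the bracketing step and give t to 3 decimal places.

t = 2.074

t=0.000: state=(2.970)
step 1 (dt=0.02): k1=(1.970), k2=(1.978), k3=(1.979), k4=(1.987); state += dt/6·(k1+2k2+2k3+k4)
t=0.020: state=(3.010)
t=0.040: state=(3.049)
t=0.060: state=(3.090)
continuing one RK4 step at a time; state shown every 10 steps (Δt=0.2):
t=0.200: state=(3.380)
t=0.400: state=(3.821)
t=0.600: state=(4.289)
t=0.800: state=(4.776)
t=1.000: state=(5.277)
t=1.200: state=(5.784)
t=1.400: state=(6.288)
t=1.600: state=(6.782)
t=1.800: state=(7.258)
t=2.000: state=(7.710)
t=2.060: state=(7.840)
next step: t=2.080: state=(7.883) — x has crossed 7.87
linear interpolation between t=2.060 (7.83994) and t=2.080 (7.88270) → t≈2.074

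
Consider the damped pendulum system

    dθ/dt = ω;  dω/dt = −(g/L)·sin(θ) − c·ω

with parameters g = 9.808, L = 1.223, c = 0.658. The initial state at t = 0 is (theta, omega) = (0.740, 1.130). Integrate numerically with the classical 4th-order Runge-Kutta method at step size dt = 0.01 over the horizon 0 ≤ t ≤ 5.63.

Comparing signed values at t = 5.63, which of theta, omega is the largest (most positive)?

largest component: theta

t=0.000: state=(0.740, 1.130)
step 1 (dt=0.01): k1=(1.130, -6.151), k2=(1.099, -6.164), k3=(1.099, -6.163), k4=(1.068, -6.175); state += dt/6·(k1+2k2+2k3+k4)
t=0.010: state=(0.751, 1.068)
t=0.020: state=(0.761, 1.007)
t=0.030: state=(0.771, 0.944)
continuing one RK4 step at a time; state shown every 20 steps (Δt=0.2):
t=0.200: state=(0.842, -0.100)
t=0.400: state=(0.712, -1.158)
t=0.600: state=(0.406, -1.818)
t=0.800: state=(0.023, -1.907)
t=1.000: state=(-0.319, -1.434)
t=1.200: state=(-0.528, -0.619)
t=1.400: state=(-0.563, 0.256)
t=1.600: state=(-0.437, 0.958)
t=1.800: state=(-0.203, 1.317)
t=2.000: state=(0.061, 1.254)
t=2.200: state=(0.275, 0.835)
t=2.400: state=(0.383, 0.231)
t=2.600: state=(0.368, -0.362)
t=2.800: state=(0.250, -0.782)
t=3.000: state=(0.074, -0.928)
t=3.200: state=(-0.102, -0.785)
t=3.400: state=(-0.226, -0.432)
t=3.600: state=(-0.270, 0.001)
t=3.800: state=(-0.230, 0.381)
t=4.000: state=(-0.128, 0.605)
t=4.200: state=(-0.001, 0.626)
t=4.400: state=(0.110, 0.461)
t=4.600: state=(0.175, 0.182)
t=4.800: state=(0.182, -0.115)
t=5.000: state=(0.134, -0.342)
t=5.200: state=(0.054, -0.442)
t=5.400: state=(-0.033, -0.400)
t=5.600: state=(-0.099, -0.247)
t=5.630: state=(-0.106, -0.218)
compare at T: theta=-0.106, omega=-0.218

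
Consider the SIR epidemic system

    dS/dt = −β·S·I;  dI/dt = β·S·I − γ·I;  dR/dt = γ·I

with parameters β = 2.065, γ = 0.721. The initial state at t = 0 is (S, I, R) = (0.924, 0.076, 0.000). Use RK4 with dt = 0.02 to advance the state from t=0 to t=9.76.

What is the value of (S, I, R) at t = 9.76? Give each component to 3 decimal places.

(S, I, R) = (0.065, 0.008, 0.927)

t=0.000: state=(0.924, 0.076, 0.000)
step 1 (dt=0.02): k1=(-0.145, 0.090, 0.055), k2=(-0.147, 0.091, 0.055), k3=(-0.147, 0.091, 0.055), k4=(-0.148, 0.092, 0.056); state += dt/6·(k1+2k2+2k3+k4)
t=0.020: state=(0.921, 0.078, 0.001)
t=0.040: state=(0.918, 0.080, 0.002)
t=0.060: state=(0.915, 0.082, 0.003)
continuing one RK4 step at a time; state shown every 25 steps (Δt=0.5):
t=0.500: state=(0.832, 0.132, 0.037)
t=1.000: state=(0.700, 0.203, 0.097)
t=1.500: state=(0.548, 0.270, 0.183)
t=2.000: state=(0.405, 0.307, 0.288)
t=2.500: state=(0.294, 0.306, 0.399)
t=3.000: state=(0.217, 0.277, 0.505)
t=3.500: state=(0.167, 0.235, 0.598)
t=4.000: state=(0.134, 0.192, 0.675)
t=4.500: state=(0.112, 0.152, 0.736)
t=5.000: state=(0.098, 0.118, 0.785)
t=5.500: state=(0.088, 0.090, 0.822)
t=6.000: state=(0.081, 0.069, 0.850)
t=6.500: state=(0.076, 0.052, 0.872)
t=7.000: state=(0.073, 0.039, 0.888)
t=7.500: state=(0.070, 0.029, 0.901)
t=8.000: state=(0.068, 0.022, 0.910)
t=8.500: state=(0.067, 0.016, 0.917)
t=9.000: state=(0.066, 0.012, 0.922)
t=9.500: state=(0.065, 0.009, 0.926)
t=9.760: state=(0.065, 0.008, 0.927)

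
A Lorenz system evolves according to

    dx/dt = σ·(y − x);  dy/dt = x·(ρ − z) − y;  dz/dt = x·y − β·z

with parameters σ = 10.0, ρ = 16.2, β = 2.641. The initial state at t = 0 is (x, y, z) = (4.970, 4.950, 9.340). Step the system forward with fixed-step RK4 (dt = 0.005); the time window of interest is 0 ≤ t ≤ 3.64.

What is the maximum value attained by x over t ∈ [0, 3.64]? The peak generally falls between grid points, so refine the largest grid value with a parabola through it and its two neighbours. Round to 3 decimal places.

max x = 9.221

t=0.000: state=(4.970, 4.950, 9.340)
step 1 (dt=0.005): k1=(-0.200, 29.144, -0.065), k2=(0.534, 29.069, 0.295), k3=(0.513, 29.077, 0.300), k4=(1.228, 29.009, 0.666); state += dt/6·(k1+2k2+2k3+k4)
t=0.005: state=(4.973, 5.095, 9.341)
t=0.010: state=(4.982, 5.240, 9.347)
t=0.015: state=(4.998, 5.384, 9.356)
continuing one RK4 step at a time; state shown every 40 steps (Δt=0.2):
t=0.200: state=(8.055, 10.027, 13.552)
t=0.400: state=(7.995, 5.784, 19.726)
t=0.600: state=(4.014, 3.018, 14.937)
t=0.800: state=(4.035, 4.892, 11.018)
t=1.000: state=(6.995, 8.819, 12.607)
t=1.200: state=(8.364, 7.268, 18.728)
t=1.400: state=(4.980, 3.675, 16.110)
t=1.600: state=(4.287, 4.794, 12.188)
t=1.800: state=(6.505, 7.998, 12.641)
t=2.000: state=(8.159, 7.721, 17.659)
t=2.200: state=(5.633, 4.350, 16.569)
t=2.400: state=(4.626, 4.897, 13.051)
t=2.600: state=(6.292, 7.493, 12.973)
t=2.800: state=(7.838, 7.708, 16.899)
t=3.000: state=(6.013, 4.897, 16.630)
t=3.200: state=(4.953, 5.078, 13.657)
t=3.400: state=(6.213, 7.174, 13.354)
t=3.600: state=(7.539, 7.539, 16.401)
t=3.640: state=(7.468, 7.113, 16.848)
largest grid value and its neighbours: x(0.295)=9.21577, x(0.300)=9.22063, x(0.305)=9.21868
parabola through these three points peaks at t≈0.301 with x≈9.22079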